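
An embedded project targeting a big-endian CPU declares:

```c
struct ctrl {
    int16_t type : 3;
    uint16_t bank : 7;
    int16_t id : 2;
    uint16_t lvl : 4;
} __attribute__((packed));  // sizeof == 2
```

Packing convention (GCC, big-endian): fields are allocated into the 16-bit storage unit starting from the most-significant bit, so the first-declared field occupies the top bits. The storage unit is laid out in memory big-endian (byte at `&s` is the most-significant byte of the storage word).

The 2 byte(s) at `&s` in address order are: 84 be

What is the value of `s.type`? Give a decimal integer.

-4

[0]=0x84 [1]=0xbe (big-endian) → word 0x84be
type [13+:3] = (word>>13) & 0x7 = 4  ←
bank [6+:7] = (word>>6) & 0x7f = 18
id [4+:2] = (word>>4) & 0x3 = 3
lvl [0+:4] = (word>>0) & 0xf = 14
type signed 3b, MSB=1: 4 - 8 = -4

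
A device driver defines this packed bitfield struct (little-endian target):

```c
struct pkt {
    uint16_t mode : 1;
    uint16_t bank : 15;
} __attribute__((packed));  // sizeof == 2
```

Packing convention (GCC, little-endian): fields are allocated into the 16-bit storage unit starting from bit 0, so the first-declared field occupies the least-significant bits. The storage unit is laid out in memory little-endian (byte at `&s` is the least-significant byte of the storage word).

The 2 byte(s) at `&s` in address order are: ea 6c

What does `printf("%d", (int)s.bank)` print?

13941

[0]=0xea [1]=0x6c (little-endian) → word 0x6cea
mode [0+:1] = (word>>0) & 0x1 = 0
bank [1+:15] = (word>>1) & 0x7fff = 13941  ←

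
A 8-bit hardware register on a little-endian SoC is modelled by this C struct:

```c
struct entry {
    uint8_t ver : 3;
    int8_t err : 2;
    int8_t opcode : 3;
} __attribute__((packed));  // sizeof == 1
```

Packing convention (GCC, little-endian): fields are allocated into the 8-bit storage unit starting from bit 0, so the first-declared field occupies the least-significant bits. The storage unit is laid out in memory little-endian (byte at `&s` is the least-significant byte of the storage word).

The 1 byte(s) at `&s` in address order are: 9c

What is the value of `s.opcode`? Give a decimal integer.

-4

[0]=0x9c (little-endian) → word 0x9c
ver:3 @ bit 0 → (0x9c>>0)&0x7 = 0x4
err:2 @ bit 3 → (0x9c>>3)&0x3 = 0x3
opcode:3 @ bit 5 → (0x9c>>5)&0x7 = 0x4  ←
opcode signed 3b, MSB=1: 4 - 8 = -4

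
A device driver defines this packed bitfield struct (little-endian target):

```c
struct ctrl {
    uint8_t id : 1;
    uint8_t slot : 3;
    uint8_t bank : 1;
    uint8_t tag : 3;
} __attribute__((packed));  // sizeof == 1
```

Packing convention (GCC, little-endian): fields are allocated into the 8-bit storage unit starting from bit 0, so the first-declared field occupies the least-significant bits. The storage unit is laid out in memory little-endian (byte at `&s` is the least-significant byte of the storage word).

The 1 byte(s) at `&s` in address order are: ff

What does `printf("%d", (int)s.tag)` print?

7

[0]=0xff (little-endian) → word 0xff
id:1 @ bit 0 → (0xff>>0)&0x1 = 0x1
slot:3 @ bit 1 → (0xff>>1)&0x7 = 0x7
bank:1 @ bit 4 → (0xff>>4)&0x1 = 0x1
tag:3 @ bit 5 → (0xff>>5)&0x7 = 0x7  ←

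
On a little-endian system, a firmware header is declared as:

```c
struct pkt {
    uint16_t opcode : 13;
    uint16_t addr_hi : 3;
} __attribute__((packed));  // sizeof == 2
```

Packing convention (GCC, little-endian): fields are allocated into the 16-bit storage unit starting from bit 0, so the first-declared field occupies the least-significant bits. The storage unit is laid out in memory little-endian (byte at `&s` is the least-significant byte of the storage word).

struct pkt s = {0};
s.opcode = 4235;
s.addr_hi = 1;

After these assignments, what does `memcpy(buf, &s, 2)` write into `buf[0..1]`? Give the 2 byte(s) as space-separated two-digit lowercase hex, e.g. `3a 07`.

8b 30

[0+:13] opcode=4235 & 0x1fff = 0x108b; word=0x108b
[13+:3] addr_hi=1 & 0x7 = 0x1; word=0x308b
word = 0x308b → little-endian bytes:
  [0]=0x8b  [1]=0x30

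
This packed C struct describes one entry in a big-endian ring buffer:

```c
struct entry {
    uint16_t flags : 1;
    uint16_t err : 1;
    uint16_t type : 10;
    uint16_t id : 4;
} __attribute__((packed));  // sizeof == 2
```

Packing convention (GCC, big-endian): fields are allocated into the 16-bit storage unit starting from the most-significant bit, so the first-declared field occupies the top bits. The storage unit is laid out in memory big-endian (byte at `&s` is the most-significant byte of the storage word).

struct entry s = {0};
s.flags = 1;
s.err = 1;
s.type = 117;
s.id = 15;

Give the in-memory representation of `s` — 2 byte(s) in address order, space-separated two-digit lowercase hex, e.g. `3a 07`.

c7 5f

flags:1 = 1 → 0x1 << 15 → word 0x8000
err:1 = 1 → 0x1 << 14 → word 0xc000
type:10 = 117 → 0x75 << 4 → word 0xc750
id:4 = 15 → 0xf << 0 → word 0xc75f
word = 0xc75f → big-endian bytes:
  [0]=0xc7  [1]=0x5f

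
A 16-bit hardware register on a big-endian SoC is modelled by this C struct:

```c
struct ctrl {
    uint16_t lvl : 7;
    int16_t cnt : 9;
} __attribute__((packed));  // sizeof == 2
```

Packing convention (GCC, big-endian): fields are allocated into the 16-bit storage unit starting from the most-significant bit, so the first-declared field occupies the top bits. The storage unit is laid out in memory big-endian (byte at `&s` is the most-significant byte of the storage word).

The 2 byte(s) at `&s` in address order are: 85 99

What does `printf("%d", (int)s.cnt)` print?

[0]=0x85 [1]=0x99 (big-endian) → word 0x8599
lvl [9+:7] = (word>>9) & 0x7f = 66
cnt [0+:9] = (word>>0) & 0x1ff = 409  ←
cnt signed 9b, MSB=1: 409 - 512 = -103

-103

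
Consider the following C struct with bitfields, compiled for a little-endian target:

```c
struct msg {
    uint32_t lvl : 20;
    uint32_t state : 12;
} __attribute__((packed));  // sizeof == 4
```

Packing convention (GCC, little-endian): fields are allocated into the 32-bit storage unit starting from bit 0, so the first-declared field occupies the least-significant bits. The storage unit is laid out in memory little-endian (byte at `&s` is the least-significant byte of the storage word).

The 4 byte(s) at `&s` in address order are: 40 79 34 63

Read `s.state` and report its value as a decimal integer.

[0]=0x40 [1]=0x79 [2]=0x34 [3]=0x63 (little-endian) → word 0x63347940
lvl [0+:20] = (word>>0) & 0xfffff = 293184
state [20+:12] = (word>>20) & 0xfff = 1587  ←

1587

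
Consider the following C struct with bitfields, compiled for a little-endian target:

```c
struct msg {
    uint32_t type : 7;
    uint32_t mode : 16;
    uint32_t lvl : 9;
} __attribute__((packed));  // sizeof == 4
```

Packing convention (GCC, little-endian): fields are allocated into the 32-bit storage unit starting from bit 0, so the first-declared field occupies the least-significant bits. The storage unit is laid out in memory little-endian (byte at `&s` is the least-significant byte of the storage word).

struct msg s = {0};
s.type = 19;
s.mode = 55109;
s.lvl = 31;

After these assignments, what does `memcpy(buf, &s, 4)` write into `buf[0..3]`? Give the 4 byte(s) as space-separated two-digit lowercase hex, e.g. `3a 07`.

93 a2 eb 0f

type:7 = 19 → 0x13 << 0 → word 0x00000013
mode:16 = 55109 → 0xd745 << 7 → word 0x006ba293
lvl:9 = 31 → 0x1f << 23 → word 0x0feba293
word = 0x0feba293 → little-endian bytes:
  [0]=0x93  [1]=0xa2  [2]=0xeb  [3]=0x0f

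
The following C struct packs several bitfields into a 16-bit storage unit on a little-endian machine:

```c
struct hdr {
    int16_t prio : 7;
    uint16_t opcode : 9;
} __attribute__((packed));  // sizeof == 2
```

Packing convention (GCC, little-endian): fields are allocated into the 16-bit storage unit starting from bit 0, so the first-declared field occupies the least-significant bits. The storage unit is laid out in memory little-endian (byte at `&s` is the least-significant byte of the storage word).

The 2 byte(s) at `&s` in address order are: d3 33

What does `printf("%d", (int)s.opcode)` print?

103

[0]=0xd3 [1]=0x33 (little-endian) → word 0x33d3
prio [0+:7] = (word>>0) & 0x7f = 83
opcode [7+:9] = (word>>7) & 0x1ff = 103  ←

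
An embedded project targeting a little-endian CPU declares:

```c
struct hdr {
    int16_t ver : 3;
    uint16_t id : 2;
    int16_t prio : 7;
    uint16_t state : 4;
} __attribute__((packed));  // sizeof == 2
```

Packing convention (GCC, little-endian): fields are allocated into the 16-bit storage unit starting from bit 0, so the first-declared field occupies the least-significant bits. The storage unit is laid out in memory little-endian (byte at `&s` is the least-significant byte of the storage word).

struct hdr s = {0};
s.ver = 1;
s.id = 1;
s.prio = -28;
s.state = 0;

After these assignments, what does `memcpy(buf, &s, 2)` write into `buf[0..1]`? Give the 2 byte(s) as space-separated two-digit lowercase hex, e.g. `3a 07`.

ver:3 = 1 → 0x1 << 0 → word 0x0001
id:2 = 1 → 0x1 << 3 → word 0x0009
prio:7 = -28 → 0x64 << 5 → word 0x0c89
state:4 = 0 → 0x0 << 12 → word 0x0c89
word = 0x0c89 → little-endian bytes:
  [0]=0x89  [1]=0x0c

89 0c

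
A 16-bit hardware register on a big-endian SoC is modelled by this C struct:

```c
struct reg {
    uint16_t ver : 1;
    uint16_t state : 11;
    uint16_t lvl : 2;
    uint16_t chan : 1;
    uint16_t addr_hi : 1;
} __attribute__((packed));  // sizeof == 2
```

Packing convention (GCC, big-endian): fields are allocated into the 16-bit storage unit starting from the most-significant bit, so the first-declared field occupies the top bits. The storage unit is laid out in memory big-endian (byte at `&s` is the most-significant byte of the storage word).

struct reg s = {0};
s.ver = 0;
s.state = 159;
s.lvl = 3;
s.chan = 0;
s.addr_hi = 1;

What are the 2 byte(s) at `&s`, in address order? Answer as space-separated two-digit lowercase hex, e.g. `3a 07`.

ver:1 = 0 → 0x0 << 15 → word 0x0000
state:11 = 159 → 0x9f << 4 → word 0x09f0
lvl:2 = 3 → 0x3 << 2 → word 0x09fc
chan:1 = 0 → 0x0 << 1 → word 0x09fc
addr_hi:1 = 1 → 0x1 << 0 → word 0x09fd
word = 0x09fd → big-endian bytes:
  [0]=0x09  [1]=0xfd

09 fd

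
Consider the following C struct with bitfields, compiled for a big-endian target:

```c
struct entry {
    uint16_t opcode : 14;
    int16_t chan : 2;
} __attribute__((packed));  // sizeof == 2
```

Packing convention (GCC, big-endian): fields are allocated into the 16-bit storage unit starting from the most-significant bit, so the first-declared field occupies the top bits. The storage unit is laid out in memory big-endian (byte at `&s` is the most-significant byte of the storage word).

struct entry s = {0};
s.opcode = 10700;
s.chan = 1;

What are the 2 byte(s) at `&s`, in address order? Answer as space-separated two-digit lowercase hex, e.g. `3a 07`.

opcode (14b) val=10700 bits=0x29cc at bit 2: 0xa730
chan (2b) val=1 bits=0x1 at bit 0: 0xa731
word = 0xa731 → big-endian bytes:
  [0]=0xa7  [1]=0x31

a7 31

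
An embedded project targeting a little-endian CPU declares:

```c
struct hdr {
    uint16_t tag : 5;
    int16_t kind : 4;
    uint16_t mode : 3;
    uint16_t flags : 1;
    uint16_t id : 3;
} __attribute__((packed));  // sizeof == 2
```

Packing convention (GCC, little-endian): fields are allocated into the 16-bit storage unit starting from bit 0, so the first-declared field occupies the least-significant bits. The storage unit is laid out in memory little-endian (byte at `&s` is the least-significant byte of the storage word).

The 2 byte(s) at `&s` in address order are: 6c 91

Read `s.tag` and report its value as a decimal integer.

[0]=0x6c [1]=0x91 (little-endian) → word 0x916c
tag:5 @ bit 0 → (0x916c>>0)&0x1f = 0xc  ←
kind:4 @ bit 5 → (0x916c>>5)&0xf = 0xb
mode:3 @ bit 9 → (0x916c>>9)&0x7 = 0x0
flags:1 @ bit 12 → (0x916c>>12)&0x1 = 0x1
id:3 @ bit 13 → (0x916c>>13)&0x7 = 0x4

12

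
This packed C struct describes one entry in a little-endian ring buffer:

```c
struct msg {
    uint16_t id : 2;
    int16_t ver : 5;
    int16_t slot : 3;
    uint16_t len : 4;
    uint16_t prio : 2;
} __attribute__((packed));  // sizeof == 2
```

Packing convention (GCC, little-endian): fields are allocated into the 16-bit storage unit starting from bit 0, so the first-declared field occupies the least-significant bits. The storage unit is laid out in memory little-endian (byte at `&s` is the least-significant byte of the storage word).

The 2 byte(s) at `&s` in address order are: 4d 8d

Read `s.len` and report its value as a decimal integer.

[0]=0x4d [1]=0x8d (little-endian) → word 0x8d4d
id [0+:2] = (word>>0) & 0x3 = 1
ver [2+:5] = (word>>2) & 0x1f = 19
slot [7+:3] = (word>>7) & 0x7 = 2
len [10+:4] = (word>>10) & 0xf = 3  ←
prio [14+:2] = (word>>14) & 0x3 = 2

3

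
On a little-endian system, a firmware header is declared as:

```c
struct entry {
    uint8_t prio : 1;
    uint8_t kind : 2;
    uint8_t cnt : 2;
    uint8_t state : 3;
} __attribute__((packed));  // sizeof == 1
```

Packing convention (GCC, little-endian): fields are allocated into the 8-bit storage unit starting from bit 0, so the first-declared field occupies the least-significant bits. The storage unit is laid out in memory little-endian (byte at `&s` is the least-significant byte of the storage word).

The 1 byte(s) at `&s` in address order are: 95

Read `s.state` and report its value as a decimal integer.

4

[0]=0x95 (little-endian) → word 0x95
prio [0+:1] = (word>>0) & 0x1 = 1
kind [1+:2] = (word>>1) & 0x3 = 2
cnt [3+:2] = (word>>3) & 0x3 = 2
state [5+:3] = (word>>5) & 0x7 = 4  ←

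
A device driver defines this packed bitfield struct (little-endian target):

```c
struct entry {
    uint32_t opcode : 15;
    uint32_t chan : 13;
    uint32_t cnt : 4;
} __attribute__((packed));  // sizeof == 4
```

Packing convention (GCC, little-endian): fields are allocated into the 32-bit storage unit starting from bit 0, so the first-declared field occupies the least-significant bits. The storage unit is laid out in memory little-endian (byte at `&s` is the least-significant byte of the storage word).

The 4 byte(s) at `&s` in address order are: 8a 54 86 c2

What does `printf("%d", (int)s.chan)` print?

[0]=0x8a [1]=0x54 [2]=0x86 [3]=0xc2 (little-endian) → word 0xc286548a
opcode:15 @ bit 0 → (0xc286548a>>0)&0x7fff = 0x548a
chan:13 @ bit 15 → (0xc286548a>>15)&0x1fff = 0x50c  ←
cnt:4 @ bit 28 → (0xc286548a>>28)&0xf = 0xc

1292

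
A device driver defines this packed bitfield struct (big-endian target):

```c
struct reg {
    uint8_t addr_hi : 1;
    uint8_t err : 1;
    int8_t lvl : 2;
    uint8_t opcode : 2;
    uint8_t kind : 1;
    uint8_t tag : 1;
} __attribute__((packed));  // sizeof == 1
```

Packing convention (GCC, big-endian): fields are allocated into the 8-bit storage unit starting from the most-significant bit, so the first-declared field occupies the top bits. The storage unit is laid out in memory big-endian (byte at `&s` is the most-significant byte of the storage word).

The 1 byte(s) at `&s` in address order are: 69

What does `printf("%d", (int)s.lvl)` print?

[0]=0x69 (big-endian) → word 0x69
addr_hi [7+:1] = (word>>7) & 0x1 = 0
err [6+:1] = (word>>6) & 0x1 = 1
lvl [4+:2] = (word>>4) & 0x3 = 2  ←
opcode [2+:2] = (word>>2) & 0x3 = 2
kind [1+:1] = (word>>1) & 0x1 = 0
tag [0+:1] = (word>>0) & 0x1 = 1
lvl signed 2b, MSB=1: 2 - 4 = -2

-2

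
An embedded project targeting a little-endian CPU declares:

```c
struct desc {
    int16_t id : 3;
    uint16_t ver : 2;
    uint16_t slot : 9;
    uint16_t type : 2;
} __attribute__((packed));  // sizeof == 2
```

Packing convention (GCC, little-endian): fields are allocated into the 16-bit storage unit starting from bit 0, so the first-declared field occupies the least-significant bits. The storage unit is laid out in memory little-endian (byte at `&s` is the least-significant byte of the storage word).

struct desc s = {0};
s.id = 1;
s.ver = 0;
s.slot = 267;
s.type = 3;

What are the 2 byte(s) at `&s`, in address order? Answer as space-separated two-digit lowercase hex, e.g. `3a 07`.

61 e1

id:3 = 1 → 0x1 << 0 → word 0x0001
ver:2 = 0 → 0x0 << 3 → word 0x0001
slot:9 = 267 → 0x10b << 5 → word 0x2161
type:2 = 3 → 0x3 << 14 → word 0xe161
word = 0xe161 → little-endian bytes:
  [0]=0x61  [1]=0xe1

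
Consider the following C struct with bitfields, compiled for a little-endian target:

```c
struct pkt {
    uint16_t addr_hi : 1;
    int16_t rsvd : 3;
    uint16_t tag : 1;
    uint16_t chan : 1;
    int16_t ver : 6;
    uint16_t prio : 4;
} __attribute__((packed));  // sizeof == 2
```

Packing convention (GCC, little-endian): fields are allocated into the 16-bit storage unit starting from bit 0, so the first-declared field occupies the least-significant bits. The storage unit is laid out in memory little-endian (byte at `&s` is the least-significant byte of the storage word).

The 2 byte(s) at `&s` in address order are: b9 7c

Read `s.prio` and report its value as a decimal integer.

7

[0]=0xb9 [1]=0x7c (little-endian) → word 0x7cb9
addr_hi [0+:1] = (word>>0) & 0x1 = 1
rsvd [1+:3] = (word>>1) & 0x7 = 4
tag [4+:1] = (word>>4) & 0x1 = 1
chan [5+:1] = (word>>5) & 0x1 = 1
ver [6+:6] = (word>>6) & 0x3f = 50
prio [12+:4] = (word>>12) & 0xf = 7  ←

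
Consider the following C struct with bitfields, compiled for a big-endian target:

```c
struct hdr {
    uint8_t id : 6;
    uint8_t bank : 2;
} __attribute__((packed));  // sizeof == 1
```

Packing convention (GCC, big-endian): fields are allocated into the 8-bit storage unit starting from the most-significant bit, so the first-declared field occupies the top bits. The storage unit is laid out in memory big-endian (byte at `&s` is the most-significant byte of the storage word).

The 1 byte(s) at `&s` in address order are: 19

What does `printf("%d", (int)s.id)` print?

6

[0]=0x19 (big-endian) → word 0x19
id:6 @ bit 2 → (0x19>>2)&0x3f = 0x6  ←
bank:2 @ bit 0 → (0x19>>0)&0x3 = 0x1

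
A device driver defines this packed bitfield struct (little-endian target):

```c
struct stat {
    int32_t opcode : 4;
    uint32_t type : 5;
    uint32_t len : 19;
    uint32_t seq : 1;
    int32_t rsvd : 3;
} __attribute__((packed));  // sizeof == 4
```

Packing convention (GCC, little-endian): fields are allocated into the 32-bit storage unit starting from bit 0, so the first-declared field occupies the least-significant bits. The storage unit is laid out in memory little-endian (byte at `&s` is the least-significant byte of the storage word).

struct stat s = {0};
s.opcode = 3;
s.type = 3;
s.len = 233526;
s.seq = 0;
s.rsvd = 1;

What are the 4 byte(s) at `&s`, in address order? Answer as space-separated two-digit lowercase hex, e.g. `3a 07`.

opcode (4b) val=3 bits=0x3 at bit 0: 0x00000003
type (5b) val=3 bits=0x3 at bit 4: 0x00000033
len (19b) val=233526 bits=0x39036 at bit 9: 0x07206c33
seq (1b) val=0 bits=0x0 at bit 28: 0x07206c33
rsvd (3b) val=1 bits=0x1 at bit 29: 0x27206c33
word = 0x27206c33 → little-endian bytes:
  [0]=0x33  [1]=0x6c  [2]=0x20  [3]=0x27

33 6c 20 27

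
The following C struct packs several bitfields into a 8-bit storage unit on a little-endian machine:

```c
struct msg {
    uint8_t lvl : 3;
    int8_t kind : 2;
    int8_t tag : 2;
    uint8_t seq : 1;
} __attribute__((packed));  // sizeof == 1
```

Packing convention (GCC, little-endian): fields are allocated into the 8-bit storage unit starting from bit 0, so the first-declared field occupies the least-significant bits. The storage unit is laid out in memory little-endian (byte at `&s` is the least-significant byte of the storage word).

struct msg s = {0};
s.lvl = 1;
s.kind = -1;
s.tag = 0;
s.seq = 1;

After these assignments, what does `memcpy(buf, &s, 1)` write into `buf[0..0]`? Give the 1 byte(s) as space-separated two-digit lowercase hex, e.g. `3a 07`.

[0+:3] lvl=1 & 0x7 = 0x1; word=0x01
[3+:2] kind=-1 & 0x3 = 0x3; word=0x19
[5+:2] tag=0 & 0x3 = 0x0; word=0x19
[7+:1] seq=1 & 0x1 = 0x1; word=0x99
word = 0x99 → little-endian bytes:
  [0]=0x99

99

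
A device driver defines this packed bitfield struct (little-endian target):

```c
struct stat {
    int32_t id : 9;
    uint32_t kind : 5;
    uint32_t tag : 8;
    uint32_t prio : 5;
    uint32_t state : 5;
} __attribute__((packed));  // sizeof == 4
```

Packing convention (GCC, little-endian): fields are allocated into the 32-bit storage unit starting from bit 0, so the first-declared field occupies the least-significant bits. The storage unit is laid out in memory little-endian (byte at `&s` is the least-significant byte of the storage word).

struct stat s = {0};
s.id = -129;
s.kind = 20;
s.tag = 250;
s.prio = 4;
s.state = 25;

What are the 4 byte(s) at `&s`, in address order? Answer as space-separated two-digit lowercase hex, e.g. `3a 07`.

id (9b) val=-129 bits=0x17f at bit 0: 0x0000017f
kind (5b) val=20 bits=0x14 at bit 9: 0x0000297f
tag (8b) val=250 bits=0xfa at bit 14: 0x003ea97f
prio (5b) val=4 bits=0x4 at bit 22: 0x013ea97f
state (5b) val=25 bits=0x19 at bit 27: 0xc93ea97f
word = 0xc93ea97f → little-endian bytes:
  [0]=0x7f  [1]=0xa9  [2]=0x3e  [3]=0xc9

7f a9 3e c9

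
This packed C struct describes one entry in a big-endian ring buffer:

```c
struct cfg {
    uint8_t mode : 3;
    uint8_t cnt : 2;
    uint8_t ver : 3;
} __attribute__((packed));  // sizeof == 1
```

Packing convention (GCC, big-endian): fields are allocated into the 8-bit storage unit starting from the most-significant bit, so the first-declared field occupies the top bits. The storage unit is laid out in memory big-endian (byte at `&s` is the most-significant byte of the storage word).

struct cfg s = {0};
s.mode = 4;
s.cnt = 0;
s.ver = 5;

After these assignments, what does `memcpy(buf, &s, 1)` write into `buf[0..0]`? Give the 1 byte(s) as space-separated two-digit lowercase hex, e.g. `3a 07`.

85

mode (3b) val=4 bits=0x4 at bit 5: 0x80
cnt (2b) val=0 bits=0x0 at bit 3: 0x80
ver (3b) val=5 bits=0x5 at bit 0: 0x85
word = 0x85 → big-endian bytes:
  [0]=0x85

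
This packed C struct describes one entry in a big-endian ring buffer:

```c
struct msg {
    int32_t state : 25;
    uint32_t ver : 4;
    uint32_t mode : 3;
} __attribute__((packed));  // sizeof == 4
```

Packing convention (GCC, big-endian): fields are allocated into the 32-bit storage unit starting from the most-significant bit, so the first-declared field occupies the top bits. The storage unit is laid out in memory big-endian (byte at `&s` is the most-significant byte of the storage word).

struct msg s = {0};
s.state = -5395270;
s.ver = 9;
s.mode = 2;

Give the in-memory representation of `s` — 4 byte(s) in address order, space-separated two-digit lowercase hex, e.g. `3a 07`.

d6 d6 5d 4a

state:25 = -5395270 → 0x1adacba << 7 → word 0xd6d65d00
ver:4 = 9 → 0x9 << 3 → word 0xd6d65d48
mode:3 = 2 → 0x2 << 0 → word 0xd6d65d4a
word = 0xd6d65d4a → big-endian bytes:
  [0]=0xd6  [1]=0xd6  [2]=0x5d  [3]=0x4a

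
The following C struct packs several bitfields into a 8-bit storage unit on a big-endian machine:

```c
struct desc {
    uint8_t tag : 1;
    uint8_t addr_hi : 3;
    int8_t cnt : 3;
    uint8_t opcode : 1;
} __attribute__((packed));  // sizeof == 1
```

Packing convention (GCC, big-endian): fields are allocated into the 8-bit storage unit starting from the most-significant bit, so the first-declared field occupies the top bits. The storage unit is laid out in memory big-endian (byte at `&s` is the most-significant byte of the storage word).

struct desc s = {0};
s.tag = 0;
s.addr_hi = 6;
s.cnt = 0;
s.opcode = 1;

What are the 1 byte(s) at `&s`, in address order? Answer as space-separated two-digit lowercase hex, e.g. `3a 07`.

61

tag:1 = 0 → 0x0 << 7 → word 0x00
addr_hi:3 = 6 → 0x6 << 4 → word 0x60
cnt:3 = 0 → 0x0 << 1 → word 0x60
opcode:1 = 1 → 0x1 << 0 → word 0x61
word = 0x61 → big-endian bytes:
  [0]=0x61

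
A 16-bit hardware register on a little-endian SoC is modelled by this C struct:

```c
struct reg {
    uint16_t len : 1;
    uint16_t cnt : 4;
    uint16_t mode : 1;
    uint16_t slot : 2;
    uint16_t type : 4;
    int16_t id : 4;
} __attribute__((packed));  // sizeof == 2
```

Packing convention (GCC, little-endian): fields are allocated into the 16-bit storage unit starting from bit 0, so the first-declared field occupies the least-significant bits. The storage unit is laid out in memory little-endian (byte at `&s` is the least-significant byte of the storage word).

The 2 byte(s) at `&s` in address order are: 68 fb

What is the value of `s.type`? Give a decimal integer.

11

[0]=0x68 [1]=0xfb (little-endian) → word 0xfb68
len [0+:1] = (word>>0) & 0x1 = 0
cnt [1+:4] = (word>>1) & 0xf = 4
mode [5+:1] = (word>>5) & 0x1 = 1
slot [6+:2] = (word>>6) & 0x3 = 1
type [8+:4] = (word>>8) & 0xf = 11  ←
id [12+:4] = (word>>12) & 0xf = 15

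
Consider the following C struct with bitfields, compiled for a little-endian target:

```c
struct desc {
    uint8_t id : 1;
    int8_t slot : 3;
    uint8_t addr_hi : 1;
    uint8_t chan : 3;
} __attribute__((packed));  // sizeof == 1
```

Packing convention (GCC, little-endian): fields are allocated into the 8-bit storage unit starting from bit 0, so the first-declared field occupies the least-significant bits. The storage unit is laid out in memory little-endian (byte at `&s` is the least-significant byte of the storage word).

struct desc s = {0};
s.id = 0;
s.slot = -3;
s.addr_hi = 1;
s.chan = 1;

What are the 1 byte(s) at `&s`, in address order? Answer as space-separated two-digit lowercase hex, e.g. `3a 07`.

[0+:1] id=0 & 0x1 = 0x0; word=0x00
[1+:3] slot=-3 & 0x7 = 0x5; word=0x0a
[4+:1] addr_hi=1 & 0x1 = 0x1; word=0x1a
[5+:3] chan=1 & 0x7 = 0x1; word=0x3a
word = 0x3a → little-endian bytes:
  [0]=0x3a

3a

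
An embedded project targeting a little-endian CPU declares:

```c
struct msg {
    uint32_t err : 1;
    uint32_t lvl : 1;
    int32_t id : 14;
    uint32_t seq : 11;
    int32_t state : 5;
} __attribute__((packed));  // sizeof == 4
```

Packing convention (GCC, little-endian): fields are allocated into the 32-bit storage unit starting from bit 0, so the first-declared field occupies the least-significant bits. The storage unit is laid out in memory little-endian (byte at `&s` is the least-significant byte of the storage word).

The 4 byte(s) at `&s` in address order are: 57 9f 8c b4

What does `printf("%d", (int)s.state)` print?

-10

[0]=0x57 [1]=0x9f [2]=0x8c [3]=0xb4 (little-endian) → word 0xb48c9f57
err [0+:1] = (word>>0) & 0x1 = 1
lvl [1+:1] = (word>>1) & 0x1 = 1
id [2+:14] = (word>>2) & 0x3fff = 10197
seq [16+:11] = (word>>16) & 0x7ff = 1164
state [27+:5] = (word>>27) & 0x1f = 22  ←
state signed 5b, MSB=1: 22 - 32 = -10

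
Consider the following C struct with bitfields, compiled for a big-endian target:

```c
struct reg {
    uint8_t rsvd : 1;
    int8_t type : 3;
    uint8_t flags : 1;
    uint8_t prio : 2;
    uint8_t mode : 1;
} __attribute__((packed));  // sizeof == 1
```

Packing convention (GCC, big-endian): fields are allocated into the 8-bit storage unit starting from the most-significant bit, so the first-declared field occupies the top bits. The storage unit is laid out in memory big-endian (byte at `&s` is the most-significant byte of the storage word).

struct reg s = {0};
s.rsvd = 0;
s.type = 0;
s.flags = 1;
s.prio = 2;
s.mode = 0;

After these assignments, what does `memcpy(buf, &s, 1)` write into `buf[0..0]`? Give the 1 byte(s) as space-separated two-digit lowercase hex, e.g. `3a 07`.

[7+:1] rsvd=0 & 0x1 = 0x0; word=0x00
[4+:3] type=0 & 0x7 = 0x0; word=0x00
[3+:1] flags=1 & 0x1 = 0x1; word=0x08
[1+:2] prio=2 & 0x3 = 0x2; word=0x0c
[0+:1] mode=0 & 0x1 = 0x0; word=0x0c
word = 0x0c → big-endian bytes:
  [0]=0x0c

0c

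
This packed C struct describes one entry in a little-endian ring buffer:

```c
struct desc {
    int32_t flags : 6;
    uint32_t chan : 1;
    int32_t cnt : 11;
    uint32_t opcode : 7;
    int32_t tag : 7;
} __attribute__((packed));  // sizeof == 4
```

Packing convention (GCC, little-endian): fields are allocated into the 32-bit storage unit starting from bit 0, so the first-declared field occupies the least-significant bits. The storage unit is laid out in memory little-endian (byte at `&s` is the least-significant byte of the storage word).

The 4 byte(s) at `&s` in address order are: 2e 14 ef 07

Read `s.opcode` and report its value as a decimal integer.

123

[0]=0x2e [1]=0x14 [2]=0xef [3]=0x07 (little-endian) → word 0x07ef142e
flags:6 @ bit 0 → (0x07ef142e>>0)&0x3f = 0x2e
chan:1 @ bit 6 → (0x07ef142e>>6)&0x1 = 0x0
cnt:11 @ bit 7 → (0x07ef142e>>7)&0x7ff = 0x628
opcode:7 @ bit 18 → (0x07ef142e>>18)&0x7f = 0x7b  ←
tag:7 @ bit 25 → (0x07ef142e>>25)&0x7f = 0x3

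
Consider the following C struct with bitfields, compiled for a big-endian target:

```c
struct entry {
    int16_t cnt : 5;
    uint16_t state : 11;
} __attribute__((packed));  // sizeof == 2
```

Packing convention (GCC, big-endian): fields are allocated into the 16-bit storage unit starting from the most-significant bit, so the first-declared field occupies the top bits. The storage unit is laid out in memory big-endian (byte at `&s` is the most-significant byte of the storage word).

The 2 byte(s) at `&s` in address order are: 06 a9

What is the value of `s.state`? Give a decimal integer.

[0]=0x06 [1]=0xa9 (big-endian) → word 0x06a9
cnt [11+:5] = (word>>11) & 0x1f = 0
state [0+:11] = (word>>0) & 0x7ff = 1705  ←

1705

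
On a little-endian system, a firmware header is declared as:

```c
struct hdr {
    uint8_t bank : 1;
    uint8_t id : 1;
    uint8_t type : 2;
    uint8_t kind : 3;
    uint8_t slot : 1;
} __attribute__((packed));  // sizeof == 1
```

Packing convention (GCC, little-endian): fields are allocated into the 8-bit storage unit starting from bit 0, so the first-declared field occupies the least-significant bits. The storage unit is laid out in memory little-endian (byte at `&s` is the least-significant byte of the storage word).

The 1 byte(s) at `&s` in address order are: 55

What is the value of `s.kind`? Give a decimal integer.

5

[0]=0x55 (little-endian) → word 0x55
bank:1 @ bit 0 → (0x55>>0)&0x1 = 0x1
id:1 @ bit 1 → (0x55>>1)&0x1 = 0x0
type:2 @ bit 2 → (0x55>>2)&0x3 = 0x1
kind:3 @ bit 4 → (0x55>>4)&0x7 = 0x5  ←
slot:1 @ bit 7 → (0x55>>7)&0x1 = 0x0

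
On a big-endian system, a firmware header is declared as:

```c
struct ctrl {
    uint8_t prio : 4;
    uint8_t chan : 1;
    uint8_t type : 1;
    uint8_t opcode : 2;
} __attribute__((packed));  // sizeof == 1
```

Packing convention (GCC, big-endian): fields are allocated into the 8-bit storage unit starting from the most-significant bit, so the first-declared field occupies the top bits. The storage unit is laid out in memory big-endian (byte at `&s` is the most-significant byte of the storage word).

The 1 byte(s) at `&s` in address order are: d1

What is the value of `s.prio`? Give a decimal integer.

13

[0]=0xd1 (big-endian) → word 0xd1
prio [4+:4] = (word>>4) & 0xf = 13  ←
chan [3+:1] = (word>>3) & 0x1 = 0
type [2+:1] = (word>>2) & 0x1 = 0
opcode [0+:2] = (word>>0) & 0x3 = 1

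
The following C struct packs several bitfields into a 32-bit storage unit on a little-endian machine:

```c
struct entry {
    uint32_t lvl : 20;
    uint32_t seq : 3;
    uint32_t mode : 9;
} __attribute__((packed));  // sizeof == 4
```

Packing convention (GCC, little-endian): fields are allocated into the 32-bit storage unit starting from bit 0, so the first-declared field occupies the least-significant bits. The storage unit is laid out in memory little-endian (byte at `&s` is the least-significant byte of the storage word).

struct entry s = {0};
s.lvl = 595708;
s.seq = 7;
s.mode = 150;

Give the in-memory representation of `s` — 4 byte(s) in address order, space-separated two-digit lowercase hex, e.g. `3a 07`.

lvl (20b) val=595708 bits=0x916fc at bit 0: 0x000916fc
seq (3b) val=7 bits=0x7 at bit 20: 0x007916fc
mode (9b) val=150 bits=0x96 at bit 23: 0x4b7916fc
word = 0x4b7916fc → little-endian bytes:
  [0]=0xfc  [1]=0x16  [2]=0x79  [3]=0x4b

fc 16 79 4b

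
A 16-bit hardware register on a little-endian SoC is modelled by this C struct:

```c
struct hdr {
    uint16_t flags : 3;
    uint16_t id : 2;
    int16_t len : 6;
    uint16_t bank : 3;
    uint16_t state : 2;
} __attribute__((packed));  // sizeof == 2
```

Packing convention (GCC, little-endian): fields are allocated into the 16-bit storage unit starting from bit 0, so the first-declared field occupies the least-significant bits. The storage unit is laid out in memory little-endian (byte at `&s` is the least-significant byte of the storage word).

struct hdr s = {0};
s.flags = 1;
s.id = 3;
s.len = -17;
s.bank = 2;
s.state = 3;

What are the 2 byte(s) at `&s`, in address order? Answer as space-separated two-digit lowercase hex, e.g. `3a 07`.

[0+:3] flags=1 & 0x7 = 0x1; word=0x0001
[3+:2] id=3 & 0x3 = 0x3; word=0x0019
[5+:6] len=-17 & 0x3f = 0x2f; word=0x05f9
[11+:3] bank=2 & 0x7 = 0x2; word=0x15f9
[14+:2] state=3 & 0x3 = 0x3; word=0xd5f9
word = 0xd5f9 → little-endian bytes:
  [0]=0xf9  [1]=0xd5

f9 d5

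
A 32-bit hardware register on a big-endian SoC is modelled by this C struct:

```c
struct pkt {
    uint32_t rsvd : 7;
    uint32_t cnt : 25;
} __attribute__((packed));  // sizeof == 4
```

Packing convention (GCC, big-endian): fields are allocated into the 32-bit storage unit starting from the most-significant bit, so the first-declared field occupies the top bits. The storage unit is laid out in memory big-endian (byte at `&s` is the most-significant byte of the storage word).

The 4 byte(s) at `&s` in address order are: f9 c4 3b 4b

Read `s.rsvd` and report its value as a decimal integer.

[0]=0xf9 [1]=0xc4 [2]=0x3b [3]=0x4b (big-endian) → word 0xf9c43b4b
rsvd [25+:7] = (word>>25) & 0x7f = 124  ←
cnt [0+:25] = (word>>0) & 0x1ffffff = 29637451

124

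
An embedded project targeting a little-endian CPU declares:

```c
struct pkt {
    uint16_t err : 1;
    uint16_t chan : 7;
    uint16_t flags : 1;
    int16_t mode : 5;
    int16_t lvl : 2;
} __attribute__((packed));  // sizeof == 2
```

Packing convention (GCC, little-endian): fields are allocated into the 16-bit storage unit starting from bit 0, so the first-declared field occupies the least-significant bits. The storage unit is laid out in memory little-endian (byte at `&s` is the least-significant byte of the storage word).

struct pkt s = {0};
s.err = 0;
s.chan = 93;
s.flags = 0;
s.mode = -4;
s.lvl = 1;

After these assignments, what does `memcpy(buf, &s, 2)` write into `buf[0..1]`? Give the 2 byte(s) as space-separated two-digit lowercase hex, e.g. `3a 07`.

ba 78

err (1b) val=0 bits=0x0 at bit 0: 0x0000
chan (7b) val=93 bits=0x5d at bit 1: 0x00ba
flags (1b) val=0 bits=0x0 at bit 8: 0x00ba
mode (5b) val=-4 bits=0x1c at bit 9: 0x38ba
lvl (2b) val=1 bits=0x1 at bit 14: 0x78ba
word = 0x78ba → little-endian bytes:
  [0]=0xba  [1]=0x78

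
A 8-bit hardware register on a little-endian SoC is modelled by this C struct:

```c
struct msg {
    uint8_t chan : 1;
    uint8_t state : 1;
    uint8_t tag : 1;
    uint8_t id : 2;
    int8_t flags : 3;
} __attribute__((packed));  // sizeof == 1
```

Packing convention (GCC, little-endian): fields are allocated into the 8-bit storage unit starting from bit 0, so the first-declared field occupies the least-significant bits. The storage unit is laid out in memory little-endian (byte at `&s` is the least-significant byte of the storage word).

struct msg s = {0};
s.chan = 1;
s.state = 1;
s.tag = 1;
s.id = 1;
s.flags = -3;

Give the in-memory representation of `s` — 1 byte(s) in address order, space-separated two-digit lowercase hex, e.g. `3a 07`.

af

chan:1 = 1 → 0x1 << 0 → word 0x01
state:1 = 1 → 0x1 << 1 → word 0x03
tag:1 = 1 → 0x1 << 2 → word 0x07
id:2 = 1 → 0x1 << 3 → word 0x0f
flags:3 = -3 → 0x5 << 5 → word 0xaf
word = 0xaf → little-endian bytes:
  [0]=0xaf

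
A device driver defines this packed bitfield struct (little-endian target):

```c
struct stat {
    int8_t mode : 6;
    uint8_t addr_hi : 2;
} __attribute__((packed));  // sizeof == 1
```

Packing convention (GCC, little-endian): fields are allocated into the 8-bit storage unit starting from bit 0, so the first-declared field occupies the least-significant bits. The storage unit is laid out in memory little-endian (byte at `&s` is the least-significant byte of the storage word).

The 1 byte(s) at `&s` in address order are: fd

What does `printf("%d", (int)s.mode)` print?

[0]=0xfd (little-endian) → word 0xfd
mode [0+:6] = (word>>0) & 0x3f = 61  ←
addr_hi [6+:2] = (word>>6) & 0x3 = 3
mode signed 6b, MSB=1: 61 - 64 = -3

-3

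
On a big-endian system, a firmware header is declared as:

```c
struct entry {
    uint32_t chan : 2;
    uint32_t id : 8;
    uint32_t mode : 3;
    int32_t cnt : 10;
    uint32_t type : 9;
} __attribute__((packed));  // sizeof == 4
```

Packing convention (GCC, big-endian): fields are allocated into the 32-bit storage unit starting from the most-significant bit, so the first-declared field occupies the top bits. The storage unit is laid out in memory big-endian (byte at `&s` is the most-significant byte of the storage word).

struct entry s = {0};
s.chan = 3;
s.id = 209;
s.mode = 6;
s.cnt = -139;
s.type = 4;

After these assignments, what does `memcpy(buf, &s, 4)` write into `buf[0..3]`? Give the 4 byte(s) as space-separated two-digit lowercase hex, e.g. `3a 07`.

f4 76 ea 04

chan (2b) val=3 bits=0x3 at bit 30: 0xc0000000
id (8b) val=209 bits=0xd1 at bit 22: 0xf4400000
mode (3b) val=6 bits=0x6 at bit 19: 0xf4700000
cnt (10b) val=-139 bits=0x375 at bit 9: 0xf476ea00
type (9b) val=4 bits=0x4 at bit 0: 0xf476ea04
word = 0xf476ea04 → big-endian bytes:
  [0]=0xf4  [1]=0x76  [2]=0xea  [3]=0x04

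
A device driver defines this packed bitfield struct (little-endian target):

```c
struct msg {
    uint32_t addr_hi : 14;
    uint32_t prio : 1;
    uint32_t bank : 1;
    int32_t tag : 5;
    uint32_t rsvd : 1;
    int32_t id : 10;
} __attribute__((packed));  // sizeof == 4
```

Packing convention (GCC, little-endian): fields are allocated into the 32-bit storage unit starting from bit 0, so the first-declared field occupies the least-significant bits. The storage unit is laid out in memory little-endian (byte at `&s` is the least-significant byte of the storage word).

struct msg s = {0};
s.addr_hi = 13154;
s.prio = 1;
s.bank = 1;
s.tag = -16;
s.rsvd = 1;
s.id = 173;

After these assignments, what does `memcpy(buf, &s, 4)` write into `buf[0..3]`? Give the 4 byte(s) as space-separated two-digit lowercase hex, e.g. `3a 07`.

62 f3 70 2b

addr_hi:14 = 13154 → 0x3362 << 0 → word 0x00003362
prio:1 = 1 → 0x1 << 14 → word 0x00007362
bank:1 = 1 → 0x1 << 15 → word 0x0000f362
tag:5 = -16 → 0x10 << 16 → word 0x0010f362
rsvd:1 = 1 → 0x1 << 21 → word 0x0030f362
id:10 = 173 → 0xad << 22 → word 0x2b70f362
word = 0x2b70f362 → little-endian bytes:
  [0]=0x62  [1]=0xf3  [2]=0x70  [3]=0x2b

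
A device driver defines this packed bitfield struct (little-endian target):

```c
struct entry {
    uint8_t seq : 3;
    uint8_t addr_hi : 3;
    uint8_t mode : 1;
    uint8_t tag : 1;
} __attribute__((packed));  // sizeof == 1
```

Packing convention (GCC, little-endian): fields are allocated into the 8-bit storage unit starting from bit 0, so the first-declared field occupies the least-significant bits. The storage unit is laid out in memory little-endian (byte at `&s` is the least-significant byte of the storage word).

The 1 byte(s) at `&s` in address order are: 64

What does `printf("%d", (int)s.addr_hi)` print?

4

[0]=0x64 (little-endian) → word 0x64
seq:3 @ bit 0 → (0x64>>0)&0x7 = 0x4
addr_hi:3 @ bit 3 → (0x64>>3)&0x7 = 0x4  ←
mode:1 @ bit 6 → (0x64>>6)&0x1 = 0x1
tag:1 @ bit 7 → (0x64>>7)&0x1 = 0x0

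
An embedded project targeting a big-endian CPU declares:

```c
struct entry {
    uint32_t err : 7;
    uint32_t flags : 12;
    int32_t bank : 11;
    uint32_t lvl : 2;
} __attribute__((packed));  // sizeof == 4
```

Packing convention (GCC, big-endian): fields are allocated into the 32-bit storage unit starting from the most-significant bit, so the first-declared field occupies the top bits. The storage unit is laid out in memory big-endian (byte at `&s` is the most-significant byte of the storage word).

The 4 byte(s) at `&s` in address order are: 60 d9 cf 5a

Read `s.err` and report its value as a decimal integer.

48

[0]=0x60 [1]=0xd9 [2]=0xcf [3]=0x5a (big-endian) → word 0x60d9cf5a
err [25+:7] = (word>>25) & 0x7f = 48  ←
flags [13+:12] = (word>>13) & 0xfff = 1742
bank [2+:11] = (word>>2) & 0x7ff = 982
lvl [0+:2] = (word>>0) & 0x3 = 2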